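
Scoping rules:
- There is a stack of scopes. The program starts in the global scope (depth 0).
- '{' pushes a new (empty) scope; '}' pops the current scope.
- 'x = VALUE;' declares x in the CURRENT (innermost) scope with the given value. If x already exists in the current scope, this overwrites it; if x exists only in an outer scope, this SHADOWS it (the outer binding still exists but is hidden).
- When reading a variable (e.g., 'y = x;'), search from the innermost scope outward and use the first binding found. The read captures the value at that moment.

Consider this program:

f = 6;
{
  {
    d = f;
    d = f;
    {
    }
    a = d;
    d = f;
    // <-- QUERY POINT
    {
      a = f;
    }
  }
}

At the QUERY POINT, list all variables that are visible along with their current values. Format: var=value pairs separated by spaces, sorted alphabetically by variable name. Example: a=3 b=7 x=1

Step 1: declare f=6 at depth 0
Step 2: enter scope (depth=1)
Step 3: enter scope (depth=2)
Step 4: declare d=(read f)=6 at depth 2
Step 5: declare d=(read f)=6 at depth 2
Step 6: enter scope (depth=3)
Step 7: exit scope (depth=2)
Step 8: declare a=(read d)=6 at depth 2
Step 9: declare d=(read f)=6 at depth 2
Visible at query point: a=6 d=6 f=6

Answer: a=6 d=6 f=6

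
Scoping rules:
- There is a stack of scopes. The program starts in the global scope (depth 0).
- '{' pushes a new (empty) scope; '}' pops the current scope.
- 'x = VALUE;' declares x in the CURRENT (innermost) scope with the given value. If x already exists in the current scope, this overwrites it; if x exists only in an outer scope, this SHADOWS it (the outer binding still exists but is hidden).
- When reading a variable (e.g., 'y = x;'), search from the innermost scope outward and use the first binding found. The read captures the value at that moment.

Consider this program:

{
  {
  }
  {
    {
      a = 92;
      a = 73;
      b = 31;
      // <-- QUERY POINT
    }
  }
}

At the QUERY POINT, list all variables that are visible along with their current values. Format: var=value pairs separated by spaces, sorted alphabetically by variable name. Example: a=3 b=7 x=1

Answer: a=73 b=31

Derivation:
Step 1: enter scope (depth=1)
Step 2: enter scope (depth=2)
Step 3: exit scope (depth=1)
Step 4: enter scope (depth=2)
Step 5: enter scope (depth=3)
Step 6: declare a=92 at depth 3
Step 7: declare a=73 at depth 3
Step 8: declare b=31 at depth 3
Visible at query point: a=73 b=31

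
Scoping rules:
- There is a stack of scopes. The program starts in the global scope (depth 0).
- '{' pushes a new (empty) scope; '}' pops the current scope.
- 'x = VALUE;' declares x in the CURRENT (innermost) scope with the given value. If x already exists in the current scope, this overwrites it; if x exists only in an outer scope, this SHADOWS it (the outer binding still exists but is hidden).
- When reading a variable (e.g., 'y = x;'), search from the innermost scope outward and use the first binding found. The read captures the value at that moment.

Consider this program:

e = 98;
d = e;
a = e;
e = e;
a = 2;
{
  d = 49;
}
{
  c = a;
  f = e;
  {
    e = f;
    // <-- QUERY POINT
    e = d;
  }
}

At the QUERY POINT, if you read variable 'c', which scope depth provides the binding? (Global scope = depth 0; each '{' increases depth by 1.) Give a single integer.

Answer: 1

Derivation:
Step 1: declare e=98 at depth 0
Step 2: declare d=(read e)=98 at depth 0
Step 3: declare a=(read e)=98 at depth 0
Step 4: declare e=(read e)=98 at depth 0
Step 5: declare a=2 at depth 0
Step 6: enter scope (depth=1)
Step 7: declare d=49 at depth 1
Step 8: exit scope (depth=0)
Step 9: enter scope (depth=1)
Step 10: declare c=(read a)=2 at depth 1
Step 11: declare f=(read e)=98 at depth 1
Step 12: enter scope (depth=2)
Step 13: declare e=(read f)=98 at depth 2
Visible at query point: a=2 c=2 d=98 e=98 f=98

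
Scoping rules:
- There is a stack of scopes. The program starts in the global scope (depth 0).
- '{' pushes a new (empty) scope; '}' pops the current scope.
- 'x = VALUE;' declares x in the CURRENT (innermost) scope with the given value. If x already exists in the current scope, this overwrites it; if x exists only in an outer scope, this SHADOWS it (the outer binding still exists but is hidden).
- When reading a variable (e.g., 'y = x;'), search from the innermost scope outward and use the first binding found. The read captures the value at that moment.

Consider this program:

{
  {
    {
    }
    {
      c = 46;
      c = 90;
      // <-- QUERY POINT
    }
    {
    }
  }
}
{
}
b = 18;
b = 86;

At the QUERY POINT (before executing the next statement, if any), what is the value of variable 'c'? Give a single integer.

Step 1: enter scope (depth=1)
Step 2: enter scope (depth=2)
Step 3: enter scope (depth=3)
Step 4: exit scope (depth=2)
Step 5: enter scope (depth=3)
Step 6: declare c=46 at depth 3
Step 7: declare c=90 at depth 3
Visible at query point: c=90

Answer: 90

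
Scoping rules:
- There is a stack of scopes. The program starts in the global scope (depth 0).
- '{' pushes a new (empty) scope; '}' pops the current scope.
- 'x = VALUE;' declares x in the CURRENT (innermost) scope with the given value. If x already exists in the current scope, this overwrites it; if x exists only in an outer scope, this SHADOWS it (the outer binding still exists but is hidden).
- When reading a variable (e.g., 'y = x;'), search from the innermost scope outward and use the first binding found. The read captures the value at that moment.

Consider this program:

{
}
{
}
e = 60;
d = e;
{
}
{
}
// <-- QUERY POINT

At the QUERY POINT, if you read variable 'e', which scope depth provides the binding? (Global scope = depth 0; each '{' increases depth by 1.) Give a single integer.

Answer: 0

Derivation:
Step 1: enter scope (depth=1)
Step 2: exit scope (depth=0)
Step 3: enter scope (depth=1)
Step 4: exit scope (depth=0)
Step 5: declare e=60 at depth 0
Step 6: declare d=(read e)=60 at depth 0
Step 7: enter scope (depth=1)
Step 8: exit scope (depth=0)
Step 9: enter scope (depth=1)
Step 10: exit scope (depth=0)
Visible at query point: d=60 e=60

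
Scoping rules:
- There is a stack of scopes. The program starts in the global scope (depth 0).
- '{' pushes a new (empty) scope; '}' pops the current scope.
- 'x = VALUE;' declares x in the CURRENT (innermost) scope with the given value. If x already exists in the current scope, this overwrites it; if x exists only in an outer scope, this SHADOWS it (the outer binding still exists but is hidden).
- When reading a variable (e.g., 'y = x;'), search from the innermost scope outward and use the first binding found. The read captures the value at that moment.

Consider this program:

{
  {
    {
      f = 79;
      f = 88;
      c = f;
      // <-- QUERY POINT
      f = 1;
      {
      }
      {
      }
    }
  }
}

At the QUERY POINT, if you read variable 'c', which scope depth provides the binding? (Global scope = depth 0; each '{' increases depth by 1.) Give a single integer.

Step 1: enter scope (depth=1)
Step 2: enter scope (depth=2)
Step 3: enter scope (depth=3)
Step 4: declare f=79 at depth 3
Step 5: declare f=88 at depth 3
Step 6: declare c=(read f)=88 at depth 3
Visible at query point: c=88 f=88

Answer: 3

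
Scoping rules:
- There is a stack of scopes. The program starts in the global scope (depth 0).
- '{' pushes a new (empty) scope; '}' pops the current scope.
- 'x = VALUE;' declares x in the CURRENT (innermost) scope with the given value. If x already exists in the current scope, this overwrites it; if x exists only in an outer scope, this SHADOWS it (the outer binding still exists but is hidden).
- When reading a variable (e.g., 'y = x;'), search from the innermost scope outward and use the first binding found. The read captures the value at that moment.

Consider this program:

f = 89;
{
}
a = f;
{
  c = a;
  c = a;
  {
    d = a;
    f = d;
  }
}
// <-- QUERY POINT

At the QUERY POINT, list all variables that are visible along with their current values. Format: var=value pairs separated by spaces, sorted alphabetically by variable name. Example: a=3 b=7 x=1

Step 1: declare f=89 at depth 0
Step 2: enter scope (depth=1)
Step 3: exit scope (depth=0)
Step 4: declare a=(read f)=89 at depth 0
Step 5: enter scope (depth=1)
Step 6: declare c=(read a)=89 at depth 1
Step 7: declare c=(read a)=89 at depth 1
Step 8: enter scope (depth=2)
Step 9: declare d=(read a)=89 at depth 2
Step 10: declare f=(read d)=89 at depth 2
Step 11: exit scope (depth=1)
Step 12: exit scope (depth=0)
Visible at query point: a=89 f=89

Answer: a=89 f=89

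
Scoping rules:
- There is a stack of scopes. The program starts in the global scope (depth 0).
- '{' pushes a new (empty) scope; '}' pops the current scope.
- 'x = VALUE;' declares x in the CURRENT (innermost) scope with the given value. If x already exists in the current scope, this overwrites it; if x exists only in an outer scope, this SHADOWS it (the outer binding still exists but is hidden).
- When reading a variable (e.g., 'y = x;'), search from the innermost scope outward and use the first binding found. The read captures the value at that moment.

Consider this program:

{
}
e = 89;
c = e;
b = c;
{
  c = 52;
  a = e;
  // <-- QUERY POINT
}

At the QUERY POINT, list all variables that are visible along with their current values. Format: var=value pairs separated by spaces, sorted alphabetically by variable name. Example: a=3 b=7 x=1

Answer: a=89 b=89 c=52 e=89

Derivation:
Step 1: enter scope (depth=1)
Step 2: exit scope (depth=0)
Step 3: declare e=89 at depth 0
Step 4: declare c=(read e)=89 at depth 0
Step 5: declare b=(read c)=89 at depth 0
Step 6: enter scope (depth=1)
Step 7: declare c=52 at depth 1
Step 8: declare a=(read e)=89 at depth 1
Visible at query point: a=89 b=89 c=52 e=89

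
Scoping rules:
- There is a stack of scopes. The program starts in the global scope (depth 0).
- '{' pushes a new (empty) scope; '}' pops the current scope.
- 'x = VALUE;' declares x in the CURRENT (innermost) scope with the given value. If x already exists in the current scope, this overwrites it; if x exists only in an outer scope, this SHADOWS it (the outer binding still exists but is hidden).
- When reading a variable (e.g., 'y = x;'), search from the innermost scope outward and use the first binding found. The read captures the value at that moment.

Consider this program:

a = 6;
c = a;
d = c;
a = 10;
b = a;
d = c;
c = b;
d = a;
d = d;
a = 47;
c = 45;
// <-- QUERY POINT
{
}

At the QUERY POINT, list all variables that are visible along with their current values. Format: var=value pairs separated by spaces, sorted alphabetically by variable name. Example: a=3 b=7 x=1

Step 1: declare a=6 at depth 0
Step 2: declare c=(read a)=6 at depth 0
Step 3: declare d=(read c)=6 at depth 0
Step 4: declare a=10 at depth 0
Step 5: declare b=(read a)=10 at depth 0
Step 6: declare d=(read c)=6 at depth 0
Step 7: declare c=(read b)=10 at depth 0
Step 8: declare d=(read a)=10 at depth 0
Step 9: declare d=(read d)=10 at depth 0
Step 10: declare a=47 at depth 0
Step 11: declare c=45 at depth 0
Visible at query point: a=47 b=10 c=45 d=10

Answer: a=47 b=10 c=45 d=10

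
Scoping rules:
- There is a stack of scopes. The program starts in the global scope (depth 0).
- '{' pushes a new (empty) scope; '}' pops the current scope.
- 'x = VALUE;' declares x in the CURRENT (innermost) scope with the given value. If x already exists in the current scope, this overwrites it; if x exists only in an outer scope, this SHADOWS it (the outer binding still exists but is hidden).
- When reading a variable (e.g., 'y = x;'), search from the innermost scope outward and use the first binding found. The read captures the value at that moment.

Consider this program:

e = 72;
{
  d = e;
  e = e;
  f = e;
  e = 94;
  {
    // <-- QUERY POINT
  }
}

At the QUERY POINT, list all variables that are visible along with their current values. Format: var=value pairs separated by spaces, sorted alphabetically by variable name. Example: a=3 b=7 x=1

Step 1: declare e=72 at depth 0
Step 2: enter scope (depth=1)
Step 3: declare d=(read e)=72 at depth 1
Step 4: declare e=(read e)=72 at depth 1
Step 5: declare f=(read e)=72 at depth 1
Step 6: declare e=94 at depth 1
Step 7: enter scope (depth=2)
Visible at query point: d=72 e=94 f=72

Answer: d=72 e=94 f=72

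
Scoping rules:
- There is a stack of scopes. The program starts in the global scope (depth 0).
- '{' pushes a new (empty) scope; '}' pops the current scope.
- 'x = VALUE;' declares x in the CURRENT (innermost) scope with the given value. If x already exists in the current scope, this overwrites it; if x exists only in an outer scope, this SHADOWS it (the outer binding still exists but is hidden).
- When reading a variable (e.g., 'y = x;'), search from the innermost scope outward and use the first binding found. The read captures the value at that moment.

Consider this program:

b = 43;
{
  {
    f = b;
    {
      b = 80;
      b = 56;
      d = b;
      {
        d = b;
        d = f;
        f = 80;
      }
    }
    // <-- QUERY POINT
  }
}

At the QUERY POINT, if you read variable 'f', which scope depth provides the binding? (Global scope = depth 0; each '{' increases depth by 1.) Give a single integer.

Answer: 2

Derivation:
Step 1: declare b=43 at depth 0
Step 2: enter scope (depth=1)
Step 3: enter scope (depth=2)
Step 4: declare f=(read b)=43 at depth 2
Step 5: enter scope (depth=3)
Step 6: declare b=80 at depth 3
Step 7: declare b=56 at depth 3
Step 8: declare d=(read b)=56 at depth 3
Step 9: enter scope (depth=4)
Step 10: declare d=(read b)=56 at depth 4
Step 11: declare d=(read f)=43 at depth 4
Step 12: declare f=80 at depth 4
Step 13: exit scope (depth=3)
Step 14: exit scope (depth=2)
Visible at query point: b=43 f=43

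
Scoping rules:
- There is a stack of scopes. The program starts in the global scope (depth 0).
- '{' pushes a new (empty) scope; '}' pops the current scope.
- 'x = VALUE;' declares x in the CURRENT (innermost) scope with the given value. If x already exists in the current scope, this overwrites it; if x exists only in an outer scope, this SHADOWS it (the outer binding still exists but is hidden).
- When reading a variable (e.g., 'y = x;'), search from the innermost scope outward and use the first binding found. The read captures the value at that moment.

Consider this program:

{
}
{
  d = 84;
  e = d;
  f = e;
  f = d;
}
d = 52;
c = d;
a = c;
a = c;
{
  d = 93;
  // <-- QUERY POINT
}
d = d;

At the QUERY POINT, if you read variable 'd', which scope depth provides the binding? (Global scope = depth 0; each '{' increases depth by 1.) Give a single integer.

Answer: 1

Derivation:
Step 1: enter scope (depth=1)
Step 2: exit scope (depth=0)
Step 3: enter scope (depth=1)
Step 4: declare d=84 at depth 1
Step 5: declare e=(read d)=84 at depth 1
Step 6: declare f=(read e)=84 at depth 1
Step 7: declare f=(read d)=84 at depth 1
Step 8: exit scope (depth=0)
Step 9: declare d=52 at depth 0
Step 10: declare c=(read d)=52 at depth 0
Step 11: declare a=(read c)=52 at depth 0
Step 12: declare a=(read c)=52 at depth 0
Step 13: enter scope (depth=1)
Step 14: declare d=93 at depth 1
Visible at query point: a=52 c=52 d=93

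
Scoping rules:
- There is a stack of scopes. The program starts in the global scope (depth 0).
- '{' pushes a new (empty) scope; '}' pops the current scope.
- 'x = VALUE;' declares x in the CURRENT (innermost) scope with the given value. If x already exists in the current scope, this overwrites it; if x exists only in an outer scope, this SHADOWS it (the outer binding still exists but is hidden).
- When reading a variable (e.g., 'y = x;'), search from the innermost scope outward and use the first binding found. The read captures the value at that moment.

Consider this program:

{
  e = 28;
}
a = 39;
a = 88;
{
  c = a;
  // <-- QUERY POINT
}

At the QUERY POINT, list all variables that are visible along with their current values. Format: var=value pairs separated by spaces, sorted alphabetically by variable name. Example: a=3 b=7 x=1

Answer: a=88 c=88

Derivation:
Step 1: enter scope (depth=1)
Step 2: declare e=28 at depth 1
Step 3: exit scope (depth=0)
Step 4: declare a=39 at depth 0
Step 5: declare a=88 at depth 0
Step 6: enter scope (depth=1)
Step 7: declare c=(read a)=88 at depth 1
Visible at query point: a=88 c=88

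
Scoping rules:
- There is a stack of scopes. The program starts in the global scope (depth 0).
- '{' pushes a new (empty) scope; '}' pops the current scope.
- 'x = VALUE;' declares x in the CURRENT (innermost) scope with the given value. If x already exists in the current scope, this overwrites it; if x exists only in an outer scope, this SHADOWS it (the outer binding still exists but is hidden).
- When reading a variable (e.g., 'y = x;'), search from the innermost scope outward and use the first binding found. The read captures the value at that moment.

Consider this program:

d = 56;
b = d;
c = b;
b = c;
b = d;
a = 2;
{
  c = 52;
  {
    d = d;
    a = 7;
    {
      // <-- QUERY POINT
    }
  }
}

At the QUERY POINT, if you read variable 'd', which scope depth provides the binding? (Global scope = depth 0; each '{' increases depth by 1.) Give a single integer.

Step 1: declare d=56 at depth 0
Step 2: declare b=(read d)=56 at depth 0
Step 3: declare c=(read b)=56 at depth 0
Step 4: declare b=(read c)=56 at depth 0
Step 5: declare b=(read d)=56 at depth 0
Step 6: declare a=2 at depth 0
Step 7: enter scope (depth=1)
Step 8: declare c=52 at depth 1
Step 9: enter scope (depth=2)
Step 10: declare d=(read d)=56 at depth 2
Step 11: declare a=7 at depth 2
Step 12: enter scope (depth=3)
Visible at query point: a=7 b=56 c=52 d=56

Answer: 2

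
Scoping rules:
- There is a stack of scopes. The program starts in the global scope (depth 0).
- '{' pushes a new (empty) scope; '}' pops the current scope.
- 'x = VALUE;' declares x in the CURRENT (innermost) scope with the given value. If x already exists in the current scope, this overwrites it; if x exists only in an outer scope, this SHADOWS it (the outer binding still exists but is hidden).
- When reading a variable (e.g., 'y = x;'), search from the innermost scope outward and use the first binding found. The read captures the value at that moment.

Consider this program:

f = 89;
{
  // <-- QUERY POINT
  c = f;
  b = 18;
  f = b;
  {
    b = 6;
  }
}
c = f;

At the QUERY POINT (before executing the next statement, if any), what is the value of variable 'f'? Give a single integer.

Answer: 89

Derivation:
Step 1: declare f=89 at depth 0
Step 2: enter scope (depth=1)
Visible at query point: f=89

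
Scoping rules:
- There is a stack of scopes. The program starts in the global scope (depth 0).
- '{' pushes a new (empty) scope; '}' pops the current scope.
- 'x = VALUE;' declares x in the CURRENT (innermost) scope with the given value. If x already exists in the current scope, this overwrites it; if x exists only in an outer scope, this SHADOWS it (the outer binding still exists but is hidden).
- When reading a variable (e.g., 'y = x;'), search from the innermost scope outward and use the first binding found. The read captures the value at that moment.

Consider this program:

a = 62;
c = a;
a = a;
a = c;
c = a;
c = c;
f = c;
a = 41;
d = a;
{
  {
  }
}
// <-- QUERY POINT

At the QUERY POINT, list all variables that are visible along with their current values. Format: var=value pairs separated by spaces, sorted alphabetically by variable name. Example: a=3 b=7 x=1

Step 1: declare a=62 at depth 0
Step 2: declare c=(read a)=62 at depth 0
Step 3: declare a=(read a)=62 at depth 0
Step 4: declare a=(read c)=62 at depth 0
Step 5: declare c=(read a)=62 at depth 0
Step 6: declare c=(read c)=62 at depth 0
Step 7: declare f=(read c)=62 at depth 0
Step 8: declare a=41 at depth 0
Step 9: declare d=(read a)=41 at depth 0
Step 10: enter scope (depth=1)
Step 11: enter scope (depth=2)
Step 12: exit scope (depth=1)
Step 13: exit scope (depth=0)
Visible at query point: a=41 c=62 d=41 f=62

Answer: a=41 c=62 d=41 f=62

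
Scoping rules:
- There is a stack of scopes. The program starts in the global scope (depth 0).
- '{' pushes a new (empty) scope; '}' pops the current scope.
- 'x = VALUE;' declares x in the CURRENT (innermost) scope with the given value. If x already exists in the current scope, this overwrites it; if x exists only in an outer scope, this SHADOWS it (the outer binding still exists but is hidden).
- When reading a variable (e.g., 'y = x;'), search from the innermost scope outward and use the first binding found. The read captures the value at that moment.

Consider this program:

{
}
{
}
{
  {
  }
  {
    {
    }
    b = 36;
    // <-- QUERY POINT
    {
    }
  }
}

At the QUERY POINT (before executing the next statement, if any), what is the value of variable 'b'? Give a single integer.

Answer: 36

Derivation:
Step 1: enter scope (depth=1)
Step 2: exit scope (depth=0)
Step 3: enter scope (depth=1)
Step 4: exit scope (depth=0)
Step 5: enter scope (depth=1)
Step 6: enter scope (depth=2)
Step 7: exit scope (depth=1)
Step 8: enter scope (depth=2)
Step 9: enter scope (depth=3)
Step 10: exit scope (depth=2)
Step 11: declare b=36 at depth 2
Visible at query point: b=36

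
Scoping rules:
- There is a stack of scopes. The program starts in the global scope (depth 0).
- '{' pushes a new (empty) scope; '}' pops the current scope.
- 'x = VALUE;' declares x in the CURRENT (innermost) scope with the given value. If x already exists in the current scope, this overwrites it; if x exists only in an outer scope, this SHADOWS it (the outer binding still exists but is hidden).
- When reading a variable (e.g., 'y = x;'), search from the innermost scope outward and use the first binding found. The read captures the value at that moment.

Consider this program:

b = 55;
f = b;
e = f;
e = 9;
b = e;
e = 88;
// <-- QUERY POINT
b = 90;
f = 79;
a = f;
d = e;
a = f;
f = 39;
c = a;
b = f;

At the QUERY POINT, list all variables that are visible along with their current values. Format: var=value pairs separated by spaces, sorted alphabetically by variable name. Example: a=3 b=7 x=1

Step 1: declare b=55 at depth 0
Step 2: declare f=(read b)=55 at depth 0
Step 3: declare e=(read f)=55 at depth 0
Step 4: declare e=9 at depth 0
Step 5: declare b=(read e)=9 at depth 0
Step 6: declare e=88 at depth 0
Visible at query point: b=9 e=88 f=55

Answer: b=9 e=88 f=55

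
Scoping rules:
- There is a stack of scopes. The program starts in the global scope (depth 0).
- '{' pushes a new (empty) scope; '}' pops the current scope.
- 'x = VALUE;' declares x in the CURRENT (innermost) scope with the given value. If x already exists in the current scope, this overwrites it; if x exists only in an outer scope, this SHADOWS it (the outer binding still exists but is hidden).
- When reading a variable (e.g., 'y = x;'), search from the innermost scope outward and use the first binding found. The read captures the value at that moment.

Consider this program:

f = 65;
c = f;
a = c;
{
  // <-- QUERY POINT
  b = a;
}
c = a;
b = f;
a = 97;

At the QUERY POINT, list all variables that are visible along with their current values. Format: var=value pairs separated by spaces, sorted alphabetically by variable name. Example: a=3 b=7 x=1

Step 1: declare f=65 at depth 0
Step 2: declare c=(read f)=65 at depth 0
Step 3: declare a=(read c)=65 at depth 0
Step 4: enter scope (depth=1)
Visible at query point: a=65 c=65 f=65

Answer: a=65 c=65 f=65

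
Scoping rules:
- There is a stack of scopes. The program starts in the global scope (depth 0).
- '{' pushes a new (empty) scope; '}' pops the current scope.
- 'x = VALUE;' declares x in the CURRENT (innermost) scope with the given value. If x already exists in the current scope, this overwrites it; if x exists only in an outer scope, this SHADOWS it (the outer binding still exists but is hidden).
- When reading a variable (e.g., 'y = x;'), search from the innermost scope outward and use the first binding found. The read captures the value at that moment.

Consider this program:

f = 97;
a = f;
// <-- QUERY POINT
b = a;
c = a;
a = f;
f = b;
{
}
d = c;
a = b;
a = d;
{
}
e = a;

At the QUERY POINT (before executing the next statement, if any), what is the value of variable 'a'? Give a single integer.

Answer: 97

Derivation:
Step 1: declare f=97 at depth 0
Step 2: declare a=(read f)=97 at depth 0
Visible at query point: a=97 f=97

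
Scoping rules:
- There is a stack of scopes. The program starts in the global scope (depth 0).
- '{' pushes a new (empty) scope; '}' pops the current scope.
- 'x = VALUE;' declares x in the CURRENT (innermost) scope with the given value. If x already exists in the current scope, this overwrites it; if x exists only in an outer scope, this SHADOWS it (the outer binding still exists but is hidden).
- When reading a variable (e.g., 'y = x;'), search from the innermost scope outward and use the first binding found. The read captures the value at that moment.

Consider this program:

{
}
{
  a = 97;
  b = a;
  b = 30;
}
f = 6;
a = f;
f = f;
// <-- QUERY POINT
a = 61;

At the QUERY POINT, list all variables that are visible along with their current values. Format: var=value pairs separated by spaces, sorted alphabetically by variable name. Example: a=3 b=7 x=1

Answer: a=6 f=6

Derivation:
Step 1: enter scope (depth=1)
Step 2: exit scope (depth=0)
Step 3: enter scope (depth=1)
Step 4: declare a=97 at depth 1
Step 5: declare b=(read a)=97 at depth 1
Step 6: declare b=30 at depth 1
Step 7: exit scope (depth=0)
Step 8: declare f=6 at depth 0
Step 9: declare a=(read f)=6 at depth 0
Step 10: declare f=(read f)=6 at depth 0
Visible at query point: a=6 f=6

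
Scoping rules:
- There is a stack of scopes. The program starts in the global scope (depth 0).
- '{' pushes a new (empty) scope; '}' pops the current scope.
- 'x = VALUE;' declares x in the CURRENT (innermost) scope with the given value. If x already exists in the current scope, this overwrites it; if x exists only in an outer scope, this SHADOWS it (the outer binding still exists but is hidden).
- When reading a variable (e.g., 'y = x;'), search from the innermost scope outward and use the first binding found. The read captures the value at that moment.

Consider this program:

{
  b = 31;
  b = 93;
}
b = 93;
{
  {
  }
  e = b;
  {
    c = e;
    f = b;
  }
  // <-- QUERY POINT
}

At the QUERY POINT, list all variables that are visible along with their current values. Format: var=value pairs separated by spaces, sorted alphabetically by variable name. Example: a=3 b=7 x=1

Step 1: enter scope (depth=1)
Step 2: declare b=31 at depth 1
Step 3: declare b=93 at depth 1
Step 4: exit scope (depth=0)
Step 5: declare b=93 at depth 0
Step 6: enter scope (depth=1)
Step 7: enter scope (depth=2)
Step 8: exit scope (depth=1)
Step 9: declare e=(read b)=93 at depth 1
Step 10: enter scope (depth=2)
Step 11: declare c=(read e)=93 at depth 2
Step 12: declare f=(read b)=93 at depth 2
Step 13: exit scope (depth=1)
Visible at query point: b=93 e=93

Answer: b=93 e=93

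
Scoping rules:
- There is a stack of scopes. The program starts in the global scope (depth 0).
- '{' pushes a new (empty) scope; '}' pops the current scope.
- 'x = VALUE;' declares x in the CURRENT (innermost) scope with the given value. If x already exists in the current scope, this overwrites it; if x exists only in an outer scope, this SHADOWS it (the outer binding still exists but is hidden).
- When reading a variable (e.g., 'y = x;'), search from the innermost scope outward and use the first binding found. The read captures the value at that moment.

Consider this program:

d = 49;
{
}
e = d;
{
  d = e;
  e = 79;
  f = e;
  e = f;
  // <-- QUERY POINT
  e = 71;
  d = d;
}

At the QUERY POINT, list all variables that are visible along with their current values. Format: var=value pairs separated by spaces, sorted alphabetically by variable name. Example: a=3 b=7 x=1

Step 1: declare d=49 at depth 0
Step 2: enter scope (depth=1)
Step 3: exit scope (depth=0)
Step 4: declare e=(read d)=49 at depth 0
Step 5: enter scope (depth=1)
Step 6: declare d=(read e)=49 at depth 1
Step 7: declare e=79 at depth 1
Step 8: declare f=(read e)=79 at depth 1
Step 9: declare e=(read f)=79 at depth 1
Visible at query point: d=49 e=79 f=79

Answer: d=49 e=79 f=79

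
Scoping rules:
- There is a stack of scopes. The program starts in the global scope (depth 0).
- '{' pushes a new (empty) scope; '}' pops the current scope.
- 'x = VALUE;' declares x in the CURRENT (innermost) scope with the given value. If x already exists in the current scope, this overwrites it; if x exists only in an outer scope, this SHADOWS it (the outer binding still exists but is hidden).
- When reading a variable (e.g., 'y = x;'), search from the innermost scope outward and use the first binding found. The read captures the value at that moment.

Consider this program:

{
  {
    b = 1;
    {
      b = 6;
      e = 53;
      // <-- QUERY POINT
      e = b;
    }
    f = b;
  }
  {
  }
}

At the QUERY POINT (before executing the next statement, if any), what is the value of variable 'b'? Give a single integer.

Step 1: enter scope (depth=1)
Step 2: enter scope (depth=2)
Step 3: declare b=1 at depth 2
Step 4: enter scope (depth=3)
Step 5: declare b=6 at depth 3
Step 6: declare e=53 at depth 3
Visible at query point: b=6 e=53

Answer: 6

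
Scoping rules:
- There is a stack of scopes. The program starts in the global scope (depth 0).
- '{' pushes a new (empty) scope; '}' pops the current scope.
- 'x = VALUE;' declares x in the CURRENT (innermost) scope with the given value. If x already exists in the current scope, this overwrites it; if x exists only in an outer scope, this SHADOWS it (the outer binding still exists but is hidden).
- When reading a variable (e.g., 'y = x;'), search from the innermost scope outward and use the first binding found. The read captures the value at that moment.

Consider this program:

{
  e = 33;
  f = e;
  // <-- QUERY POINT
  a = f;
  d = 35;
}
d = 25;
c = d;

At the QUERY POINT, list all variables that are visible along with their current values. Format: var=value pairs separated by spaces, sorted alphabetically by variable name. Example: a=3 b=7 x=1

Step 1: enter scope (depth=1)
Step 2: declare e=33 at depth 1
Step 3: declare f=(read e)=33 at depth 1
Visible at query point: e=33 f=33

Answer: e=33 f=33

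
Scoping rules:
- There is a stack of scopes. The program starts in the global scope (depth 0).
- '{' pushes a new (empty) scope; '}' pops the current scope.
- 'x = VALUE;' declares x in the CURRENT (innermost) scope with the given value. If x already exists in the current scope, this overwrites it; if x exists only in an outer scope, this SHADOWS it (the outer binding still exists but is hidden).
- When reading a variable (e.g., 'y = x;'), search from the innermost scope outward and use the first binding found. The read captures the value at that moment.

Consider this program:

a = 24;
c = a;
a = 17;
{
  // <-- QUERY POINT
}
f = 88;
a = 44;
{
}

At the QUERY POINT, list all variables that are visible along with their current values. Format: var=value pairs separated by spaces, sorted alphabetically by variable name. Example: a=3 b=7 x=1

Answer: a=17 c=24

Derivation:
Step 1: declare a=24 at depth 0
Step 2: declare c=(read a)=24 at depth 0
Step 3: declare a=17 at depth 0
Step 4: enter scope (depth=1)
Visible at query point: a=17 c=24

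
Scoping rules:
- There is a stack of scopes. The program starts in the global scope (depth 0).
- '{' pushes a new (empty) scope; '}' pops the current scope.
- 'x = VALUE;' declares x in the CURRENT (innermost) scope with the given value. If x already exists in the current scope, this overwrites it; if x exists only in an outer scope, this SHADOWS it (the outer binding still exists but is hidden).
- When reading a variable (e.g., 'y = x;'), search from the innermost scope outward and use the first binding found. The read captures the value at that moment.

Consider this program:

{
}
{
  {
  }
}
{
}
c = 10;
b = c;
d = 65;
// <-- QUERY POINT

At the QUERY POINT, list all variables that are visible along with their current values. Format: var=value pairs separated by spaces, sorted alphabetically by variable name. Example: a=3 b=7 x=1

Answer: b=10 c=10 d=65

Derivation:
Step 1: enter scope (depth=1)
Step 2: exit scope (depth=0)
Step 3: enter scope (depth=1)
Step 4: enter scope (depth=2)
Step 5: exit scope (depth=1)
Step 6: exit scope (depth=0)
Step 7: enter scope (depth=1)
Step 8: exit scope (depth=0)
Step 9: declare c=10 at depth 0
Step 10: declare b=(read c)=10 at depth 0
Step 11: declare d=65 at depth 0
Visible at query point: b=10 c=10 d=65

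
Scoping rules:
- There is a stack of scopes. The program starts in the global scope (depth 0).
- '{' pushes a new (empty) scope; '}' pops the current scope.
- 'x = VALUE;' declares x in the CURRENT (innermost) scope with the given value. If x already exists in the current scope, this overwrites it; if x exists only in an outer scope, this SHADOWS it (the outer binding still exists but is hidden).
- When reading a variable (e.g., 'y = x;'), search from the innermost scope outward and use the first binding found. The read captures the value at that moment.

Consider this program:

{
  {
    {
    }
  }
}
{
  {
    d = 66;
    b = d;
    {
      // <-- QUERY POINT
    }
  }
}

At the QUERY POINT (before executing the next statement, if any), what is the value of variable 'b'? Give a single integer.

Answer: 66

Derivation:
Step 1: enter scope (depth=1)
Step 2: enter scope (depth=2)
Step 3: enter scope (depth=3)
Step 4: exit scope (depth=2)
Step 5: exit scope (depth=1)
Step 6: exit scope (depth=0)
Step 7: enter scope (depth=1)
Step 8: enter scope (depth=2)
Step 9: declare d=66 at depth 2
Step 10: declare b=(read d)=66 at depth 2
Step 11: enter scope (depth=3)
Visible at query point: b=66 d=66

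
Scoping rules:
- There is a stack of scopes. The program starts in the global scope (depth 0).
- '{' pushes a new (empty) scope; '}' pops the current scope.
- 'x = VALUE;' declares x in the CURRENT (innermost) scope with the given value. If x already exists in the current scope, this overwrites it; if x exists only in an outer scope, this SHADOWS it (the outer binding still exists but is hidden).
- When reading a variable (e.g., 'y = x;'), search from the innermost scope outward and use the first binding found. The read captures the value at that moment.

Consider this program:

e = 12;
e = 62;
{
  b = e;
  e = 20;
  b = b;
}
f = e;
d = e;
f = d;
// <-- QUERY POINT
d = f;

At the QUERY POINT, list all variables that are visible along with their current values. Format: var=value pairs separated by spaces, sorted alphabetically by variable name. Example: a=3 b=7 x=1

Step 1: declare e=12 at depth 0
Step 2: declare e=62 at depth 0
Step 3: enter scope (depth=1)
Step 4: declare b=(read e)=62 at depth 1
Step 5: declare e=20 at depth 1
Step 6: declare b=(read b)=62 at depth 1
Step 7: exit scope (depth=0)
Step 8: declare f=(read e)=62 at depth 0
Step 9: declare d=(read e)=62 at depth 0
Step 10: declare f=(read d)=62 at depth 0
Visible at query point: d=62 e=62 f=62

Answer: d=62 e=62 f=62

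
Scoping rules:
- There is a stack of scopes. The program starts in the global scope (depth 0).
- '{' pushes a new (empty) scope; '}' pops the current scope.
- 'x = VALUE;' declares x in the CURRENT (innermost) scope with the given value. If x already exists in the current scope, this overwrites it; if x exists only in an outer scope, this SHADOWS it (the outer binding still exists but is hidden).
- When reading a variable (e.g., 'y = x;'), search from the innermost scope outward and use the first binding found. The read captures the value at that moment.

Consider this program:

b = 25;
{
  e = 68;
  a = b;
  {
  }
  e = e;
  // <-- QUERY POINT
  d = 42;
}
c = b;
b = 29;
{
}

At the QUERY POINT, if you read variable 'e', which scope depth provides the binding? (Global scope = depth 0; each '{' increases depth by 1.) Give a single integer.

Step 1: declare b=25 at depth 0
Step 2: enter scope (depth=1)
Step 3: declare e=68 at depth 1
Step 4: declare a=(read b)=25 at depth 1
Step 5: enter scope (depth=2)
Step 6: exit scope (depth=1)
Step 7: declare e=(read e)=68 at depth 1
Visible at query point: a=25 b=25 e=68

Answer: 1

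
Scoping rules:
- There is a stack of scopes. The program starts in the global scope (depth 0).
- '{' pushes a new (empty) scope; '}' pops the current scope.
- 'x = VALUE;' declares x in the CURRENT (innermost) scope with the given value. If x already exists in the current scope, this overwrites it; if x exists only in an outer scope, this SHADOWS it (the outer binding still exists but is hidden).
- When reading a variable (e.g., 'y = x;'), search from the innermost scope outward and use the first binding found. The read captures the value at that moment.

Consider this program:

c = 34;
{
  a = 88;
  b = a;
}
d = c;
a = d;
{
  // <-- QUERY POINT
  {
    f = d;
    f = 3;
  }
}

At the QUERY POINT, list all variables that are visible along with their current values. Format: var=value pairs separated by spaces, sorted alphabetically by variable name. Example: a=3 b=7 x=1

Answer: a=34 c=34 d=34

Derivation:
Step 1: declare c=34 at depth 0
Step 2: enter scope (depth=1)
Step 3: declare a=88 at depth 1
Step 4: declare b=(read a)=88 at depth 1
Step 5: exit scope (depth=0)
Step 6: declare d=(read c)=34 at depth 0
Step 7: declare a=(read d)=34 at depth 0
Step 8: enter scope (depth=1)
Visible at query point: a=34 c=34 d=34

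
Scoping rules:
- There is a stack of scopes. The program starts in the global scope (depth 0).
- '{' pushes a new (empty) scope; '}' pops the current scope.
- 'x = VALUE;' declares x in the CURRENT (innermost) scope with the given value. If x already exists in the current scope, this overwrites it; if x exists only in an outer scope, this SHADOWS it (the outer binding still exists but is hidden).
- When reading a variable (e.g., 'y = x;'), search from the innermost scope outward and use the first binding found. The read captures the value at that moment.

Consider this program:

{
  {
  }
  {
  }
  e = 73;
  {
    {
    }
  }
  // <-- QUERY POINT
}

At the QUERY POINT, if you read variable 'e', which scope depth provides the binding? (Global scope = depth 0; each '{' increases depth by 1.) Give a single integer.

Step 1: enter scope (depth=1)
Step 2: enter scope (depth=2)
Step 3: exit scope (depth=1)
Step 4: enter scope (depth=2)
Step 5: exit scope (depth=1)
Step 6: declare e=73 at depth 1
Step 7: enter scope (depth=2)
Step 8: enter scope (depth=3)
Step 9: exit scope (depth=2)
Step 10: exit scope (depth=1)
Visible at query point: e=73

Answer: 1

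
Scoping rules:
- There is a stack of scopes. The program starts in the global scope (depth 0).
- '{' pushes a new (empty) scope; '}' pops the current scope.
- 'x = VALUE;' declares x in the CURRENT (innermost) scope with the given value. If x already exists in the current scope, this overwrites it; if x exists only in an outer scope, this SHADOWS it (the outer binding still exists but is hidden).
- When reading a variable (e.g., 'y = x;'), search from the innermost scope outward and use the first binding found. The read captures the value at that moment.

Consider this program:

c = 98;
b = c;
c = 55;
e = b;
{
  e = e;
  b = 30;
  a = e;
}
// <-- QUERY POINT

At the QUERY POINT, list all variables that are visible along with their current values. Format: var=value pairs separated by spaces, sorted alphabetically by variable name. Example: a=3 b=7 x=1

Answer: b=98 c=55 e=98

Derivation:
Step 1: declare c=98 at depth 0
Step 2: declare b=(read c)=98 at depth 0
Step 3: declare c=55 at depth 0
Step 4: declare e=(read b)=98 at depth 0
Step 5: enter scope (depth=1)
Step 6: declare e=(read e)=98 at depth 1
Step 7: declare b=30 at depth 1
Step 8: declare a=(read e)=98 at depth 1
Step 9: exit scope (depth=0)
Visible at query point: b=98 c=55 e=98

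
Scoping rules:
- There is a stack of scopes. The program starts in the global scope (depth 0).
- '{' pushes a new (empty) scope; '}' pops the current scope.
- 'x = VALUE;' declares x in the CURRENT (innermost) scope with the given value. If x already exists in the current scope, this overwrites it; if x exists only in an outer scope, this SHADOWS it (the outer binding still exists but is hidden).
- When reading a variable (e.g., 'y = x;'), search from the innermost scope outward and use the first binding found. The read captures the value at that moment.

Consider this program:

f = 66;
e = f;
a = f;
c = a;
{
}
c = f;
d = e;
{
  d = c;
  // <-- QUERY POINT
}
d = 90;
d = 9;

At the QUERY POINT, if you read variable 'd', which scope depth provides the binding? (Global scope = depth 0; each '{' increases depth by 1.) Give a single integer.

Answer: 1

Derivation:
Step 1: declare f=66 at depth 0
Step 2: declare e=(read f)=66 at depth 0
Step 3: declare a=(read f)=66 at depth 0
Step 4: declare c=(read a)=66 at depth 0
Step 5: enter scope (depth=1)
Step 6: exit scope (depth=0)
Step 7: declare c=(read f)=66 at depth 0
Step 8: declare d=(read e)=66 at depth 0
Step 9: enter scope (depth=1)
Step 10: declare d=(read c)=66 at depth 1
Visible at query point: a=66 c=66 d=66 e=66 f=66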